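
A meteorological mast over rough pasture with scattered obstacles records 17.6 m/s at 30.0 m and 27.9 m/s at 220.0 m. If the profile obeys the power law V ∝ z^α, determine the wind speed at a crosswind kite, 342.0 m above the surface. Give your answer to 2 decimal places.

30.90 m/s

First find α: α = ln(V₂/V₁)/ln(z₂/z₁) = ln(27.9/17.6)/ln(220.0/30.0) = 0.46073/1.99243 = 0.2312
Extrapolate from 220.0 m to 342.0 m: V₃ = 27.9 × (342.0/220.0)^0.2312 = 27.9 × 1.1074 = 30.8966 m/s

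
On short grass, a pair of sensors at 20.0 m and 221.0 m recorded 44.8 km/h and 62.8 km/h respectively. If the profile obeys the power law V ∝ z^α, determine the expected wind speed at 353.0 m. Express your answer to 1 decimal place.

First find α: α = ln(V₂/V₁)/ln(z₂/z₁) = ln(62.8/44.8)/ln(221.0/20.0) = 0.33775/2.40243 = 0.1406
Extrapolate from 221.0 m to 353.0 m: V₃ = 62.8 × (353.0/221.0)^0.1406 = 62.8 × 1.0681 = 67.0737 km/h

67.1 km/h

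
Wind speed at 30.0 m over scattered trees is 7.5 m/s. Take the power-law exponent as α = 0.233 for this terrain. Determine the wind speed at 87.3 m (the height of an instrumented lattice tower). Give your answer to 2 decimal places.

Power-law profile: V₂ = V₁ · (z₂/z₁)^α
V₂ = 7.5 × (87.3/30.0)^0.233 = 7.5 × (2.9100)^0.233
    = 7.5 × 1.2826 = 9.6194 m/s

9.62 m/s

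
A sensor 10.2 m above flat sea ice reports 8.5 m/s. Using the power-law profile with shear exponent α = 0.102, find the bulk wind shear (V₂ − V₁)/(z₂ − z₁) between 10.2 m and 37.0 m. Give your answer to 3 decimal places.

0.045 m/s/m

Power law: V₂ = V₁ · (z₂/z₁)^α = 8.5 × (3.6275)^0.102 = 9.6939 m/s
ΔV/Δz = (9.6939 − 8.5)/(37.0 − 10.2) = 1.1939/26.8000 = 0.04455 m/s/m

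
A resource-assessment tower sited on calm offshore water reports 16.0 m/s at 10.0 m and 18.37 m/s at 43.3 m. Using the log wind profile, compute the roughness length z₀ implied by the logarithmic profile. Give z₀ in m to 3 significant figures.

z₀ ≈ 0.000505 m

Log law: V(z) ∝ ln(z/z₀). With r = V₁/V₂ = 16.0/18.37 = 0.87099,
r · ln(z₂/z₀) = ln(z₁/z₀) ⇒ ln z₀ = (ln z₁ − r·ln z₂)/(1 − r)
ln z₀ = (2.30259 − 0.87099×3.76815) / 0.12901 = -7.5915
z₀ = exp(-7.5915) = 0.0005047 m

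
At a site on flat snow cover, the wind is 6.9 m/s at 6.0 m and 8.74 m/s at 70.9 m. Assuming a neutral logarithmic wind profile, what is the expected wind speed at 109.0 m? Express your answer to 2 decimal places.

Log law: V ∝ ln(z/z₀). From the pair, with r = V₁/V₂ = 0.78947,
ln z₀ = (ln z₁ − r·ln z₂)/(1 − r) = (1.7918 − 0.78947×4.2613)/0.21053 = -7.4689 → z₀ = 0.0005706 m
V₃ = V₁ · ln(z₃/z₀)/ln(z₁/z₀) = 6.9 × 12.1603/9.2607 = 9.0604 m/s

9.06 m/s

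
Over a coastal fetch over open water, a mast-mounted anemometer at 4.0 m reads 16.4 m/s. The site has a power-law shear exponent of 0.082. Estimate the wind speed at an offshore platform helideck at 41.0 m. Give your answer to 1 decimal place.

19.8 m/s

Power-law profile: V₂ = V₁ · (z₂/z₁)^α
V₂ = 16.4 × (41.0/4.0)^0.082 = 16.4 × (10.2500)^0.082
    = 16.4 × 1.2103 = 19.8483 m/s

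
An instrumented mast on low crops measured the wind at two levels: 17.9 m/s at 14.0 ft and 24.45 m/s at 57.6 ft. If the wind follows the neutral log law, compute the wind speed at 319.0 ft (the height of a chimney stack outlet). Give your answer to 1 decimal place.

Log law: V ∝ ln(z/z₀). From the pair, with r = V₁/V₂ = 0.73211,
ln z₀ = (ln z₁ − r·ln z₂)/(1 − r) = (2.6391 − 0.73211×4.0535)/0.26789 = -1.2264 → z₀ = 0.2933 ft
V₃ = V₁ · ln(z₃/z₀)/ln(z₁/z₀) = 17.9 × 6.9916/3.8655 = 32.3763 m/s

32.4 m/s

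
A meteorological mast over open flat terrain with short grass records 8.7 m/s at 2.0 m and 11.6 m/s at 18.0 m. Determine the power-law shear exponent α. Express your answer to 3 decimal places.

Power law: V₂/V₁ = (z₂/z₁)^α ⇒ α = ln(V₂/V₁) / ln(z₂/z₁)
α = ln(11.6/8.7) / ln(18.0/2.0) = ln(1.3333) / ln(9.0000)
  = 0.28768 / 2.19722 = 0.13093

α ≈ 0.131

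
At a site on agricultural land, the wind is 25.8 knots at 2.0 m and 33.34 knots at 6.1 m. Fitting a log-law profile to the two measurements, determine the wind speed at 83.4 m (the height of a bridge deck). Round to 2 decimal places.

Log law: V ∝ ln(z/z₀). From the pair, with r = V₁/V₂ = 0.77385,
ln z₀ = (ln z₁ − r·ln z₂)/(1 − r) = (0.6931 − 0.77385×1.8083)/0.22615 = -3.1226 → z₀ = 0.04404 m
V₃ = V₁ · ln(z₃/z₀)/ln(z₁/z₀) = 25.8 × 7.5462/3.8157 = 51.0237 knots

51.02 knots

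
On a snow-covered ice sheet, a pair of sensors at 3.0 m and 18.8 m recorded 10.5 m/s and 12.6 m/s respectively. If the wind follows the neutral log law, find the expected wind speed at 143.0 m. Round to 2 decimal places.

14.92 m/s

Log law: V ∝ ln(z/z₀). From the pair, with r = V₁/V₂ = 0.83333,
ln z₀ = (ln z₁ − r·ln z₂)/(1 − r) = (1.0986 − 0.83333×2.9339)/0.16667 = -8.0776 → z₀ = 0.0003104 m
V₃ = V₁ · ln(z₃/z₀)/ln(z₁/z₀) = 10.5 × 13.0405/9.1762 = 14.9217 m/s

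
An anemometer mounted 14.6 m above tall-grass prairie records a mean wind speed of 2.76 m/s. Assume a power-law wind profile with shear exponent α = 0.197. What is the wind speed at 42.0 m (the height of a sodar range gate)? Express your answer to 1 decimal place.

3.4 m/s

Power-law profile: V₂ = V₁ · (z₂/z₁)^α
V₂ = 2.76 × (42.0/14.6)^0.197 = 2.76 × (2.8767)^0.197
    = 2.76 × 1.2314 = 3.3987 m/s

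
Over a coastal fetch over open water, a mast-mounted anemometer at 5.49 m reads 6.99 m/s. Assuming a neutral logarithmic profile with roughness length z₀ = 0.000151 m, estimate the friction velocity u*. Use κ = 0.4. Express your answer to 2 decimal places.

Log law: V(z) = (u*/κ) · ln(z/z₀) ⇒ u* = κ · V / ln(z/z₀)
u* = 0.4 × 6.99 / ln(5.49/0.000151) = 0.4 × 6.99 / 10.5012
   = 2.7960 / 10.5012 = 0.2663 m/s

u* ≈ 0.27 m/s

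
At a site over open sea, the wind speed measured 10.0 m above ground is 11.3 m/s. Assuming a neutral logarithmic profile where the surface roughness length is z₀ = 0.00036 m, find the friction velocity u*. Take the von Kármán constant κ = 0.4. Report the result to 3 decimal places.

u* ≈ 0.442 m/s

Log law: V(z) = (u*/κ) · ln(z/z₀) ⇒ u* = κ · V / ln(z/z₀)
u* = 0.4 × 11.3 / ln(10.0/0.00036) = 0.4 × 11.3 / 10.2320
   = 4.5200 / 10.2320 = 0.4418 m/s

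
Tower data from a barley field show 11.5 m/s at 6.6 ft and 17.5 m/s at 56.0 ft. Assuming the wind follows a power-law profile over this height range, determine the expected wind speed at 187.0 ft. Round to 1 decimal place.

22.2 m/s

First find α: α = ln(V₂/V₁)/ln(z₂/z₁) = ln(17.5/11.5)/ln(56.0/6.6) = 0.41985/2.13828 = 0.1964
Extrapolate from 56.0 ft to 187.0 ft: V₃ = 17.5 × (187.0/56.0)^0.1964 = 17.5 × 1.2671 = 22.1747 m/s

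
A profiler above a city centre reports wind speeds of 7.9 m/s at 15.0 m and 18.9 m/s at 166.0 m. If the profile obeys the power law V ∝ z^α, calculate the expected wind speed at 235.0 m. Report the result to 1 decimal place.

21.4 m/s

First find α: α = ln(V₂/V₁)/ln(z₂/z₁) = ln(18.9/7.9)/ln(166.0/15.0) = 0.87230/2.40394 = 0.3629
Extrapolate from 166.0 m to 235.0 m: V₃ = 18.9 × (235.0/166.0)^0.3629 = 18.9 × 1.1344 = 21.4407 m/s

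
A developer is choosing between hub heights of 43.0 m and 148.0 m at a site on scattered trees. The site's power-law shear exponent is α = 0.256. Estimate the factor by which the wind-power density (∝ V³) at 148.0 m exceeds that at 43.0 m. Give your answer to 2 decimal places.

Speed ratio: V_B/V_A = (z_B/z_A)^α = (148.0/43.0)^0.256 = (3.4419)^0.256 = 1.37221
Power-density ratio: P_B/P_A = (V_B/V_A)³ = (1.37221)³ = 2.58379

2.58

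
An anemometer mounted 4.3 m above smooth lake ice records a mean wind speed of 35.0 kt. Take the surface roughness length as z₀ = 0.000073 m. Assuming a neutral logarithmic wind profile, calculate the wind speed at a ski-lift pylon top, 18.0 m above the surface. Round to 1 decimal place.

Log law: V(z) ∝ ln(z/z₀), so V₂/V₁ = ln(z₂/z₀) / ln(z₁/z₀).
ln(18.0/0.000073) = 12.4154, ln(4.3/0.000073) = 10.9837
V₂ = 35.0 × 12.4154/10.9837 = 35.0 × 1.1304 = 39.5624 kt

39.6 kt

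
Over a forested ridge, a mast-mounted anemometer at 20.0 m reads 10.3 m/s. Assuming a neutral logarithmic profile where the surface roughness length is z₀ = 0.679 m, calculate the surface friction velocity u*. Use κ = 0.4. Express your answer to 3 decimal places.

Log law: V(z) = (u*/κ) · ln(z/z₀) ⇒ u* = κ · V / ln(z/z₀)
u* = 0.4 × 10.3 / ln(20.0/0.679) = 0.4 × 10.3 / 3.3829
   = 4.1200 / 3.3829 = 1.2179 m/s

u* ≈ 1.218 m/s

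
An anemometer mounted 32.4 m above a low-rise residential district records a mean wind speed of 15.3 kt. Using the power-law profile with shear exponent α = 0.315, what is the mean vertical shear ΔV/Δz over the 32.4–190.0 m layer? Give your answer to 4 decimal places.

0.0724 kt/m

Power law: V₂ = V₁ · (z₂/z₁)^α = 15.3 × (5.8642)^0.315 = 26.7102 kt
ΔV/Δz = (26.7102 − 15.3)/(190.0 − 32.4) = 11.4102/157.6000 = 0.07240 kt/m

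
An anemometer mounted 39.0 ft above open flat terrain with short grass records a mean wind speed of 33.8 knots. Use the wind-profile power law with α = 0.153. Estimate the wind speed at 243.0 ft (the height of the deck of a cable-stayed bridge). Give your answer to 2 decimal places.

Power-law profile: V₂ = V₁ · (z₂/z₁)^α
V₂ = 33.8 × (243.0/39.0)^0.153 = 33.8 × (6.2308)^0.153
    = 33.8 × 1.3230 = 44.7179 knots

44.72 knots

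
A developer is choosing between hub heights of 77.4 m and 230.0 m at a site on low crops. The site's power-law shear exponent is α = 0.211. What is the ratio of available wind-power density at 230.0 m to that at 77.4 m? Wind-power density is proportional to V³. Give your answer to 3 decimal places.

1.993

Speed ratio: V_B/V_A = (z_B/z_A)^α = (230.0/77.4)^0.211 = (2.9716)^0.211 = 1.25835
Power-density ratio: P_B/P_A = (V_B/V_A)³ = (1.25835)³ = 1.99251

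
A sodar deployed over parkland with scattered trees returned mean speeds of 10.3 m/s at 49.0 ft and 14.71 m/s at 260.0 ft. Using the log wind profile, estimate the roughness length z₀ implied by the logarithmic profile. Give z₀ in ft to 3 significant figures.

Log law: V(z) ∝ ln(z/z₀). With r = V₁/V₂ = 10.3/14.71 = 0.70020,
r · ln(z₂/z₀) = ln(z₁/z₀) ⇒ ln z₀ = (ln z₁ − r·ln z₂)/(1 − r)
ln z₀ = (3.89182 − 0.70020×5.56068) / 0.29980 = -0.0060
z₀ = exp(-0.0060) = 0.9940 ft

z₀ ≈ 0.994 ft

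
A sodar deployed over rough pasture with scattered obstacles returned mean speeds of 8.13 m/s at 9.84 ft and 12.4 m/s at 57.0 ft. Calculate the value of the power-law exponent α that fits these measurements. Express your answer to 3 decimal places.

Power law: V₂/V₁ = (z₂/z₁)^α ⇒ α = ln(V₂/V₁) / ln(z₂/z₁)
α = ln(12.4/8.13) / ln(57.0/9.84) = ln(1.5252) / ln(5.7927)
  = 0.42214 / 1.75660 = 0.24031

α ≈ 0.240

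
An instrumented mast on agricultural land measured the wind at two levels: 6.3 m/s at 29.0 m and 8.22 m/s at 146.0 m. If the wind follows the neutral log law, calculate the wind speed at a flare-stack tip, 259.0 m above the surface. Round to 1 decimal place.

Log law: V ∝ ln(z/z₀). From the pair, with r = V₁/V₂ = 0.76642,
ln z₀ = (ln z₁ − r·ln z₂)/(1 − r) = (3.3673 − 0.76642×4.9836)/0.23358 = -1.9362 → z₀ = 0.1442 m
V₃ = V₁ · ln(z₃/z₀)/ln(z₁/z₀) = 6.3 × 7.4931/5.3035 = 8.9009 m/s

8.9 m/s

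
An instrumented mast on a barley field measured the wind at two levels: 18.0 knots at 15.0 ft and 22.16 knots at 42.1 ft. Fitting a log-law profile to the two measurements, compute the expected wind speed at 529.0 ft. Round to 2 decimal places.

32.36 knots

Log law: V ∝ ln(z/z₀). From the pair, with r = V₁/V₂ = 0.81227,
ln z₀ = (ln z₁ − r·ln z₂)/(1 − r) = (2.7081 − 0.81227×3.7400)/0.18773 = -1.7573 → z₀ = 0.1725 ft
V₃ = V₁ · ln(z₃/z₀)/ln(z₁/z₀) = 18.0 × 8.0283/4.4654 = 32.3623 knots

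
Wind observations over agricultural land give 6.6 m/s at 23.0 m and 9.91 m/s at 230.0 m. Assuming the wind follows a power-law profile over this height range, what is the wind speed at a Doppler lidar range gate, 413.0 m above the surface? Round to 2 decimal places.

10.99 m/s

First find α: α = ln(V₂/V₁)/ln(z₂/z₁) = ln(9.91/6.6)/ln(230.0/23.0) = 0.40647/2.30259 = 0.1765
Extrapolate from 230.0 m to 413.0 m: V₃ = 9.91 × (413.0/230.0)^0.1765 = 9.91 × 1.1089 = 10.9888 m/s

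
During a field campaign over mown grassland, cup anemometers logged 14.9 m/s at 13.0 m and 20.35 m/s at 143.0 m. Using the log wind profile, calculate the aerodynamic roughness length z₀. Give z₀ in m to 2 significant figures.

Log law: V(z) ∝ ln(z/z₀). With r = V₁/V₂ = 14.9/20.35 = 0.73219,
r · ln(z₂/z₀) = ln(z₁/z₀) ⇒ ln z₀ = (ln z₁ − r·ln z₂)/(1 − r)
ln z₀ = (2.56495 − 0.73219×4.96284) / 0.26781 = -3.9908
z₀ = exp(-3.9908) = 0.01849 m

z₀ ≈ 0.018 m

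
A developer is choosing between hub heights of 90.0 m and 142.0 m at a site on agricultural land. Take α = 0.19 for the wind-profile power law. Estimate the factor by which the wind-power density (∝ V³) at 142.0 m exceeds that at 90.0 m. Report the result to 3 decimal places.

1.297

Speed ratio: V_B/V_A = (z_B/z_A)^α = (142.0/90.0)^0.19 = (1.5778)^0.19 = 1.09051
Power-density ratio: P_B/P_A = (V_B/V_A)³ = (1.09051)³ = 1.29684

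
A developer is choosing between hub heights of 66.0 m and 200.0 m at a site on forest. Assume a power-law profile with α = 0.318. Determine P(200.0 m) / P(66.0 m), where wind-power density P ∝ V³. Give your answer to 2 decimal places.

Speed ratio: V_B/V_A = (z_B/z_A)^α = (200.0/66.0)^0.318 = (3.0303)^0.318 = 1.42270
Power-density ratio: P_B/P_A = (V_B/V_A)³ = (1.42270)³ = 2.87964

2.88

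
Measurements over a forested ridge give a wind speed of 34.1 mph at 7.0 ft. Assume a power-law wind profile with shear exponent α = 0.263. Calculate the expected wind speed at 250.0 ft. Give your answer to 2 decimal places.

Power-law profile: V₂ = V₁ · (z₂/z₁)^α
V₂ = 34.1 × (250.0/7.0)^0.263 = 34.1 × (35.7143)^0.263
    = 34.1 × 2.5609 = 87.3277 mph

87.33 mph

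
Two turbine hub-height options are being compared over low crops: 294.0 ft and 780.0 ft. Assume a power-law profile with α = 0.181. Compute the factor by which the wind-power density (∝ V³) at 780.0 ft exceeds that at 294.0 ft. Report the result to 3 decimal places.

Speed ratio: V_B/V_A = (z_B/z_A)^α = (780.0/294.0)^0.181 = (2.6531)^0.181 = 1.19316
Power-density ratio: P_B/P_A = (V_B/V_A)³ = (1.19316)³ = 1.69861

1.699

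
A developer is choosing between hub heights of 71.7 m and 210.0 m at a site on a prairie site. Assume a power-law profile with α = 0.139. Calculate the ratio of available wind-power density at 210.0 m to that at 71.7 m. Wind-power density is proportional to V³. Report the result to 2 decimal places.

1.57

Speed ratio: V_B/V_A = (z_B/z_A)^α = (210.0/71.7)^0.139 = (2.9289)^0.139 = 1.16110
Power-density ratio: P_B/P_A = (V_B/V_A)³ = (1.16110)³ = 1.56536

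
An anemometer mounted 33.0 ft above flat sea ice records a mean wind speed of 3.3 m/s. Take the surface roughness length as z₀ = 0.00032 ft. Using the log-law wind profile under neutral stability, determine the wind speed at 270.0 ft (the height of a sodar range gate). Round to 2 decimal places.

3.90 m/s

Log law: V(z) ∝ ln(z/z₀), so V₂/V₁ = ln(z₂/z₀) / ln(z₁/z₀).
ln(270.0/0.00032) = 13.6456, ln(33.0/0.00032) = 11.5437
V₂ = 3.3 × 13.6456/11.5437 = 3.3 × 1.1821 = 3.9009 m/s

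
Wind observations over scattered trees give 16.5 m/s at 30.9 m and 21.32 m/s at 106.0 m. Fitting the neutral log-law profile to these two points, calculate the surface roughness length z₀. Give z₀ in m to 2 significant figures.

z₀ ≈ 0.45 m

Log law: V(z) ∝ ln(z/z₀). With r = V₁/V₂ = 16.5/21.32 = 0.77392,
r · ln(z₂/z₀) = ln(z₁/z₀) ⇒ ln z₀ = (ln z₁ − r·ln z₂)/(1 − r)
ln z₀ = (3.43076 − 0.77392×4.66344) / 0.22608 = -0.7890
z₀ = exp(-0.7890) = 0.4543 m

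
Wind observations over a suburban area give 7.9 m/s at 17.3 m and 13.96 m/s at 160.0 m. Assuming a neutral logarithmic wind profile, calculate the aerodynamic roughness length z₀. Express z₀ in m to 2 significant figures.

z₀ ≈ 0.95 m

Log law: V(z) ∝ ln(z/z₀). With r = V₁/V₂ = 7.9/13.96 = 0.56590,
r · ln(z₂/z₀) = ln(z₁/z₀) ⇒ ln z₀ = (ln z₁ − r·ln z₂)/(1 − r)
ln z₀ = (2.85071 − 0.56590×5.07517) / 0.43410 = -0.0492
z₀ = exp(-0.0492) = 0.9520 m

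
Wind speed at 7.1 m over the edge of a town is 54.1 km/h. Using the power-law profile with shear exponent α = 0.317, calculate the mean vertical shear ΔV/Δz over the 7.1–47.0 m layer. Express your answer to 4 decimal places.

Power law: V₂ = V₁ · (z₂/z₁)^α = 54.1 × (6.6197)^0.317 = 98.4926 km/h
ΔV/Δz = (98.4926 − 54.1)/(47.0 − 7.1) = 44.3926/39.9000 = 1.11260 km/h/m

1.1126 km/h/m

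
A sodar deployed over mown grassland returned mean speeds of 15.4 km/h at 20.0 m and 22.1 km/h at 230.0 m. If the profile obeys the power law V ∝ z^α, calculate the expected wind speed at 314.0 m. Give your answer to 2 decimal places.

23.14 km/h

First find α: α = ln(V₂/V₁)/ln(z₂/z₁) = ln(22.1/15.4)/ln(230.0/20.0) = 0.36121/2.44235 = 0.1479
Extrapolate from 230.0 m to 314.0 m: V₃ = 22.1 × (314.0/230.0)^0.1479 = 22.1 × 1.0471 = 23.1413 km/h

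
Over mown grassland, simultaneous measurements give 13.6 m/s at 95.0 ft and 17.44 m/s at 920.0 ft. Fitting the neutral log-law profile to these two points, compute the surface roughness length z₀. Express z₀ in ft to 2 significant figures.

z₀ ≈ 0.031 ft

Log law: V(z) ∝ ln(z/z₀). With r = V₁/V₂ = 13.6/17.44 = 0.77982,
r · ln(z₂/z₀) = ln(z₁/z₀) ⇒ ln z₀ = (ln z₁ − r·ln z₂)/(1 − r)
ln z₀ = (4.55388 − 0.77982×6.82437) / 0.22018 = -3.4875
z₀ = exp(-3.4875) = 0.03058 ft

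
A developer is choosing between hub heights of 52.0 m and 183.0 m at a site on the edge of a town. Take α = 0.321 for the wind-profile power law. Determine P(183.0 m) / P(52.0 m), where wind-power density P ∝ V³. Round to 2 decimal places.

Speed ratio: V_B/V_A = (z_B/z_A)^α = (183.0/52.0)^0.321 = (3.5192)^0.321 = 1.49765
Power-density ratio: P_B/P_A = (V_B/V_A)³ = (1.49765)³ = 3.35915

3.36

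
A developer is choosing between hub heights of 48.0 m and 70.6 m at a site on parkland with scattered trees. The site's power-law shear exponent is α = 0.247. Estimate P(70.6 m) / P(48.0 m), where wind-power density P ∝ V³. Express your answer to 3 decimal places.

Speed ratio: V_B/V_A = (z_B/z_A)^α = (70.6/48.0)^0.247 = (1.4708)^0.247 = 1.09999
Power-density ratio: P_B/P_A = (V_B/V_A)³ = (1.09999)³ = 1.33096

1.331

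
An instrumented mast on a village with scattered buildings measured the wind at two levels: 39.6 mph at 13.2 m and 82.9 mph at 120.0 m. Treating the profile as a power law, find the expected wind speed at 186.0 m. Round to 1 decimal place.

96.0 mph

First find α: α = ln(V₂/V₁)/ln(z₂/z₁) = ln(82.9/39.6)/ln(120.0/13.2) = 0.73881/2.20727 = 0.3347
Extrapolate from 120.0 m to 186.0 m: V₃ = 82.9 × (186.0/120.0)^0.3347 = 82.9 × 1.1580 = 95.9978 mph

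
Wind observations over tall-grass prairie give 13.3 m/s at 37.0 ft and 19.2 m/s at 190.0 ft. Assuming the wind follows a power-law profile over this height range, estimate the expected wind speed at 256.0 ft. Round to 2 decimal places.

First find α: α = ln(V₂/V₁)/ln(z₂/z₁) = ln(19.2/13.3)/ln(190.0/37.0) = 0.36715/1.63611 = 0.2244
Extrapolate from 190.0 ft to 256.0 ft: V₃ = 19.2 × (256.0/190.0)^0.2244 = 19.2 × 1.0692 = 20.5286 m/s

20.53 m/s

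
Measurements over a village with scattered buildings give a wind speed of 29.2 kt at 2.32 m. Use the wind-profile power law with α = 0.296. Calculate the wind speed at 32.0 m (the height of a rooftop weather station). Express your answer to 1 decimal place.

Power-law profile: V₂ = V₁ · (z₂/z₁)^α
V₂ = 29.2 × (32.0/2.32)^0.296 = 29.2 × (13.7931)^0.296
    = 29.2 × 2.1744 = 63.4926 kt

63.5 kt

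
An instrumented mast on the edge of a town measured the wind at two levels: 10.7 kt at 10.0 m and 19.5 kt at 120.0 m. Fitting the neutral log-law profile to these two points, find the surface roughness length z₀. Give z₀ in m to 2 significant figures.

Log law: V(z) ∝ ln(z/z₀). With r = V₁/V₂ = 10.7/19.5 = 0.54872,
r · ln(z₂/z₀) = ln(z₁/z₀) ⇒ ln z₀ = (ln z₁ − r·ln z₂)/(1 − r)
ln z₀ = (2.30259 − 0.54872×4.78749) / 0.45128 = -0.7188
z₀ = exp(-0.7188) = 0.4873 m

z₀ ≈ 0.49 m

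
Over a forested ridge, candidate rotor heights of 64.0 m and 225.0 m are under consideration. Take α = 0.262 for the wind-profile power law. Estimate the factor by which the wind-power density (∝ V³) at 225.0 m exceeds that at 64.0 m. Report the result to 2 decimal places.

Speed ratio: V_B/V_A = (z_B/z_A)^α = (225.0/64.0)^0.262 = (3.5156)^0.262 = 1.39012
Power-density ratio: P_B/P_A = (V_B/V_A)³ = (1.39012)³ = 2.68632

2.69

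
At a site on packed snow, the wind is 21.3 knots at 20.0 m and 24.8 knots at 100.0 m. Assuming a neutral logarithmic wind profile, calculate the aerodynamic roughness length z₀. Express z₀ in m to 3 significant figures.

z₀ ≈ 0.00112 m

Log law: V(z) ∝ ln(z/z₀). With r = V₁/V₂ = 21.3/24.8 = 0.85887,
r · ln(z₂/z₀) = ln(z₁/z₀) ⇒ ln z₀ = (ln z₁ − r·ln z₂)/(1 − r)
ln z₀ = (2.99573 − 0.85887×4.60517) / 0.14113 = -6.7988
z₀ = exp(-6.7988) = 0.001115 m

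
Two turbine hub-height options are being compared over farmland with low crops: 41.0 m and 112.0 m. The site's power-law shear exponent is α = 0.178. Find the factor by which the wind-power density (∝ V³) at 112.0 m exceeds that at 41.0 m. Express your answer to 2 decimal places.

Speed ratio: V_B/V_A = (z_B/z_A)^α = (112.0/41.0)^0.178 = (2.7317)^0.178 = 1.19587
Power-density ratio: P_B/P_A = (V_B/V_A)³ = (1.19587)³ = 1.71024

1.71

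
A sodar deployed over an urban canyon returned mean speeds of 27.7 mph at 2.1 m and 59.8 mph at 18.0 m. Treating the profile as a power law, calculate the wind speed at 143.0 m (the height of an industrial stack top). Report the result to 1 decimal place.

First find α: α = ln(V₂/V₁)/ln(z₂/z₁) = ln(59.8/27.7)/ln(18.0/2.1) = 0.76957/2.14843 = 0.3582
Extrapolate from 18.0 m to 143.0 m: V₃ = 59.8 × (143.0/18.0)^0.3582 = 59.8 × 2.1009 = 125.6336 mph

125.6 mph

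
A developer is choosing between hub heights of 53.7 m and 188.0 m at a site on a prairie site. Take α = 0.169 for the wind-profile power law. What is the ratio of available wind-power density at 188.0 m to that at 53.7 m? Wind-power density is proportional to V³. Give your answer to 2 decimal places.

Speed ratio: V_B/V_A = (z_B/z_A)^α = (188.0/53.7)^0.169 = (3.5009)^0.169 = 1.23585
Power-density ratio: P_B/P_A = (V_B/V_A)³ = (1.23585)³ = 1.88756

1.89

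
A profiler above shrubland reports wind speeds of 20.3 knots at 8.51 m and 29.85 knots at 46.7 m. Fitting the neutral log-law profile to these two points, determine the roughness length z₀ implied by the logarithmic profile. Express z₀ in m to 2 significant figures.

z₀ ≈ 0.23 m

Log law: V(z) ∝ ln(z/z₀). With r = V₁/V₂ = 20.3/29.85 = 0.68007,
r · ln(z₂/z₀) = ln(z₁/z₀) ⇒ ln z₀ = (ln z₁ − r·ln z₂)/(1 − r)
ln z₀ = (2.14124 − 0.68007×3.84374) / 0.31993 = -1.4777
z₀ = exp(-1.4777) = 0.2282 m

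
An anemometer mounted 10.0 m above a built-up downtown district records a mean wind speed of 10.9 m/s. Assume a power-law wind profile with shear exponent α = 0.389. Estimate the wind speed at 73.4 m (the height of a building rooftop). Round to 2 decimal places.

23.67 m/s

Power-law profile: V₂ = V₁ · (z₂/z₁)^α
V₂ = 10.9 × (73.4/10.0)^0.389 = 10.9 × (7.3400)^0.389
    = 10.9 × 2.1715 = 23.6691 m/s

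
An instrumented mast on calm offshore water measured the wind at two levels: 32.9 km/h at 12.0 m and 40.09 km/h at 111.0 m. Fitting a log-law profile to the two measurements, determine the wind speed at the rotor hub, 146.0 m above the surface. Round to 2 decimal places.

40.98 km/h

Log law: V ∝ ln(z/z₀). From the pair, with r = V₁/V₂ = 0.82065,
ln z₀ = (ln z₁ − r·ln z₂)/(1 − r) = (2.4849 − 0.82065×4.7095)/0.17935 = -7.6945 → z₀ = 0.0004553 m
V₃ = V₁ · ln(z₃/z₀)/ln(z₁/z₀) = 32.9 × 12.6781/10.1794 = 40.9758 km/h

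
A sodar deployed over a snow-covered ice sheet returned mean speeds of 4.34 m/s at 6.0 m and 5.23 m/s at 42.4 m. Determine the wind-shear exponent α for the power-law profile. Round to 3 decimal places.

α ≈ 0.095

Power law: V₂/V₁ = (z₂/z₁)^α ⇒ α = ln(V₂/V₁) / ln(z₂/z₁)
α = ln(5.23/4.34) / ln(42.4/6.0) = ln(1.2051) / ln(7.0667)
  = 0.18654 / 1.95539 = 0.09540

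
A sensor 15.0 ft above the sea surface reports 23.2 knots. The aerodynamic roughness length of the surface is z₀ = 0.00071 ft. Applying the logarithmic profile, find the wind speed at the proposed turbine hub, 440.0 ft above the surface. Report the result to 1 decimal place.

31.1 knots

Log law: V(z) ∝ ln(z/z₀), so V₂/V₁ = ln(z₂/z₀) / ln(z₁/z₀).
ln(440.0/0.00071) = 13.3370, ln(15.0/0.00071) = 9.9583
V₂ = 23.2 × 13.3370/9.9583 = 23.2 × 1.3393 = 31.0715 knots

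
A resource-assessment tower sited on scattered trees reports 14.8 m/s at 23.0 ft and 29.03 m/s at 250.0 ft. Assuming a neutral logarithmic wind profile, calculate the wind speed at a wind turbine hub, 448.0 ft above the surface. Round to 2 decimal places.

Log law: V ∝ ln(z/z₀). From the pair, with r = V₁/V₂ = 0.50982,
ln z₀ = (ln z₁ − r·ln z₂)/(1 − r) = (3.1355 − 0.50982×5.5215)/0.49018 = 0.6540 → z₀ = 1.923 ft
V₃ = V₁ · ln(z₃/z₀)/ln(z₁/z₀) = 14.8 × 5.4508/2.4815 = 32.5090 m/s

32.51 m/s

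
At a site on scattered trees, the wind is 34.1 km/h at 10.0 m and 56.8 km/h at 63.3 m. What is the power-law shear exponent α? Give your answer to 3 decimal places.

α ≈ 0.277

Power law: V₂/V₁ = (z₂/z₁)^α ⇒ α = ln(V₂/V₁) / ln(z₂/z₁)
α = ln(56.8/34.1) / ln(63.3/10.0) = ln(1.6657) / ln(6.3300)
  = 0.51024 / 1.84530 = 0.27651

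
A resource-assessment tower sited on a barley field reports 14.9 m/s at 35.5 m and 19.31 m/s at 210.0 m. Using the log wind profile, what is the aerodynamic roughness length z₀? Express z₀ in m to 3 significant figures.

Log law: V(z) ∝ ln(z/z₀). With r = V₁/V₂ = 14.9/19.31 = 0.77162,
r · ln(z₂/z₀) = ln(z₁/z₀) ⇒ ln z₀ = (ln z₁ − r·ln z₂)/(1 − r)
ln z₀ = (3.56953 − 0.77162×5.34711) / 0.22838 = -2.4363
z₀ = exp(-2.4363) = 0.08748 m

z₀ ≈ 0.0875 m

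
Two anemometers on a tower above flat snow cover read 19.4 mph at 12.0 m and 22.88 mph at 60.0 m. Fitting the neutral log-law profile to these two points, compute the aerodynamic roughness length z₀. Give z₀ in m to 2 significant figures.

Log law: V(z) ∝ ln(z/z₀). With r = V₁/V₂ = 19.4/22.88 = 0.84790,
r · ln(z₂/z₀) = ln(z₁/z₀) ⇒ ln z₀ = (ln z₁ − r·ln z₂)/(1 − r)
ln z₀ = (2.48491 − 0.84790×4.09434) / 0.15210 = -6.4872
z₀ = exp(-6.4872) = 0.001523 m

z₀ ≈ 0.0015 m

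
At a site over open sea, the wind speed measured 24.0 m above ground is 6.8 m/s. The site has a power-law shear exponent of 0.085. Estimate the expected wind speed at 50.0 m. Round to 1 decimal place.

Power-law profile: V₂ = V₁ · (z₂/z₁)^α
V₂ = 6.8 × (50.0/24.0)^0.085 = 6.8 × (2.0833)^0.085
    = 6.8 × 1.0644 = 7.2377 m/s

7.2 m/s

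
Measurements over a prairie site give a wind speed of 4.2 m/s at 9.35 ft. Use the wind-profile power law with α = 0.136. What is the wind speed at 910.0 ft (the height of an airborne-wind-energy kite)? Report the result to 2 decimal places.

Power-law profile: V₂ = V₁ · (z₂/z₁)^α
V₂ = 4.2 × (910.0/9.35)^0.136 = 4.2 × (97.3262)^0.136
    = 4.2 × 1.8638 = 7.8280 m/s

7.83 m/s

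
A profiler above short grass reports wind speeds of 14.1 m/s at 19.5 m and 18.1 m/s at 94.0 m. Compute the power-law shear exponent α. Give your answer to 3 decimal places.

Power law: V₂/V₁ = (z₂/z₁)^α ⇒ α = ln(V₂/V₁) / ln(z₂/z₁)
α = ln(18.1/14.1) / ln(94.0/19.5) = ln(1.2837) / ln(4.8205)
  = 0.24974 / 1.57288 = 0.15878

α ≈ 0.159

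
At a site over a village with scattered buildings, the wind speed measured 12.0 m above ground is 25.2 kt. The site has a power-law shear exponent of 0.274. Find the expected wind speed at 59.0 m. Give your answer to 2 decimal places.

38.99 kt

Power-law profile: V₂ = V₁ · (z₂/z₁)^α
V₂ = 25.2 × (59.0/12.0)^0.274 = 25.2 × (4.9167)^0.274
    = 25.2 × 1.5471 = 38.9869 kt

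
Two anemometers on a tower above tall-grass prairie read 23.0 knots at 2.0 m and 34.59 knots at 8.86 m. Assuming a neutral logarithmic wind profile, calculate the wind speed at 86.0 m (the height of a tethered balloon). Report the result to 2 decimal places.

52.29 knots

Log law: V ∝ ln(z/z₀). From the pair, with r = V₁/V₂ = 0.66493,
ln z₀ = (ln z₁ − r·ln z₂)/(1 − r) = (0.6931 − 0.66493×2.1815)/0.33507 = -2.2605 → z₀ = 0.1043 m
V₃ = V₁ · ln(z₃/z₀)/ln(z₁/z₀) = 23.0 × 6.7149/2.9537 = 52.2880 knots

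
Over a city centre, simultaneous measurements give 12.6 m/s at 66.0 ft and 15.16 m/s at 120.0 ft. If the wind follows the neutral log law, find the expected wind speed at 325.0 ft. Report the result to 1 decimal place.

Log law: V ∝ ln(z/z₀). From the pair, with r = V₁/V₂ = 0.83113,
ln z₀ = (ln z₁ − r·ln z₂)/(1 − r) = (4.1897 − 0.83113×4.7875)/0.16887 = 1.2472 → z₀ = 3.480 ft
V₃ = V₁ · ln(z₃/z₀)/ln(z₁/z₀) = 12.6 × 4.5366/2.9425 = 19.4264 m/s

19.4 m/s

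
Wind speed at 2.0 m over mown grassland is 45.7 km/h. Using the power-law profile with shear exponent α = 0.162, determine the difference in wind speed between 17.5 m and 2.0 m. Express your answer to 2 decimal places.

19.24 km/h

Power law: V₂ = V₁ · (z₂/z₁)^α = 45.7 × (8.7500)^0.162 = 64.9414 km/h
ΔV = 64.9414 − 45.7 = 19.2414 km/h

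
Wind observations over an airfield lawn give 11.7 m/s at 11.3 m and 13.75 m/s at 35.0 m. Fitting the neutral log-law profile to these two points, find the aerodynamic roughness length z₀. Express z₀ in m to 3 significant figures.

z₀ ≈ 0.0178 m

Log law: V(z) ∝ ln(z/z₀). With r = V₁/V₂ = 11.7/13.75 = 0.85091,
r · ln(z₂/z₀) = ln(z₁/z₀) ⇒ ln z₀ = (ln z₁ − r·ln z₂)/(1 − r)
ln z₀ = (2.42480 − 0.85091×3.55535) / 0.14909 = -4.0276
z₀ = exp(-4.0276) = 0.01782 m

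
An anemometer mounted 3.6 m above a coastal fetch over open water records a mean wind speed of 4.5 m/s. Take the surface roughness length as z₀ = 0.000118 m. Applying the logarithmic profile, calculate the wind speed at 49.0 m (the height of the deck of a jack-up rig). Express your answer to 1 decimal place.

Log law: V(z) ∝ ln(z/z₀), so V₂/V₁ = ln(z₂/z₀) / ln(z₁/z₀).
ln(49.0/0.000118) = 12.9366, ln(3.6/0.000118) = 10.3258
V₂ = 4.5 × 12.9366/10.3258 = 4.5 × 1.2529 = 5.6378 m/s

5.6 m/s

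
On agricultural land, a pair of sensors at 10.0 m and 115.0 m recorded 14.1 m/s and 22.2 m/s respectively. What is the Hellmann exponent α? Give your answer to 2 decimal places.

α ≈ 0.19

Power law: V₂/V₁ = (z₂/z₁)^α ⇒ α = ln(V₂/V₁) / ln(z₂/z₁)
α = ln(22.2/14.1) / ln(115.0/10.0) = ln(1.5745) / ln(11.5000)
  = 0.45392 / 2.44235 = 0.18585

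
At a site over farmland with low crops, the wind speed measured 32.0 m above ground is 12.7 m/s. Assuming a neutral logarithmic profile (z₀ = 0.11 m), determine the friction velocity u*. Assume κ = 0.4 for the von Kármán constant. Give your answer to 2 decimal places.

Log law: V(z) = (u*/κ) · ln(z/z₀) ⇒ u* = κ · V / ln(z/z₀)
u* = 0.4 × 12.7 / ln(32.0/0.11) = 0.4 × 12.7 / 5.6730
   = 5.0800 / 5.6730 = 0.8955 m/s

u* ≈ 0.90 m/s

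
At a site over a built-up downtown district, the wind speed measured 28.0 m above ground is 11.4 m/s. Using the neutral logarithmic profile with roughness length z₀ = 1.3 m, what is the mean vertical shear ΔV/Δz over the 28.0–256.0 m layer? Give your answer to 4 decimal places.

0.0360 m/s/m

Log law: V₂ = V₁ · ln(z₂/z₀)/ln(z₁/z₀) = 11.4 × 5.2828/3.0698 = 19.6180 m/s
ΔV/Δz = (19.6180 − 11.4)/(256.0 − 28.0) = 8.2180/228.0000 = 0.03604 m/s/m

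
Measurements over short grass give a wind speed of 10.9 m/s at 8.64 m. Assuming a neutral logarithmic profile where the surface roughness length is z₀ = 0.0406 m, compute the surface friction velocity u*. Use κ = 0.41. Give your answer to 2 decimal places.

u* ≈ 0.83 m/s

Log law: V(z) = (u*/κ) · ln(z/z₀) ⇒ u* = κ · V / ln(z/z₀)
u* = 0.41 × 10.9 / ln(8.64/0.0406) = 0.41 × 10.9 / 5.3604
   = 4.4690 / 5.3604 = 0.8337 m/s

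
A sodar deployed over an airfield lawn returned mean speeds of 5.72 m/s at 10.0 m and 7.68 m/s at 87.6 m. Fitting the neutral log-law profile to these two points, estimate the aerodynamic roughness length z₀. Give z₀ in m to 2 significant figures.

z₀ ≈ 0.018 m

Log law: V(z) ∝ ln(z/z₀). With r = V₁/V₂ = 5.72/7.68 = 0.74479,
r · ln(z₂/z₀) = ln(z₁/z₀) ⇒ ln z₀ = (ln z₁ − r·ln z₂)/(1 − r)
ln z₀ = (2.30259 − 0.74479×4.47278) / 0.25521 = -4.0308
z₀ = exp(-4.0308) = 0.01776 m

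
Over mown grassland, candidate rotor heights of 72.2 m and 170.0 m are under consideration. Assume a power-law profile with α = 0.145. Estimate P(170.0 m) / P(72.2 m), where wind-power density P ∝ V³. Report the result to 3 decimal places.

Speed ratio: V_B/V_A = (z_B/z_A)^α = (170.0/72.2)^0.145 = (2.3546)^0.145 = 1.13221
Power-density ratio: P_B/P_A = (V_B/V_A)³ = (1.13221)³ = 1.45138

1.451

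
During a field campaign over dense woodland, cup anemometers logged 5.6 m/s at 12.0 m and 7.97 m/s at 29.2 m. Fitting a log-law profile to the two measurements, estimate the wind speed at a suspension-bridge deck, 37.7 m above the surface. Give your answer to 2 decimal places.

8.65 m/s

Log law: V ∝ ln(z/z₀). From the pair, with r = V₁/V₂ = 0.70263,
ln z₀ = (ln z₁ − r·ln z₂)/(1 − r) = (2.4849 − 0.70263×3.3742)/0.29737 = 0.3837 → z₀ = 1.468 m
V₃ = V₁ · ln(z₃/z₀)/ln(z₁/z₀) = 5.6 × 3.2460/2.1012 = 8.6509 m/s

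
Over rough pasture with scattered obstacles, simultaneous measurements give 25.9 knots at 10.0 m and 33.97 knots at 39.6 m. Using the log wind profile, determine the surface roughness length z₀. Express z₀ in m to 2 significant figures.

Log law: V(z) ∝ ln(z/z₀). With r = V₁/V₂ = 25.9/33.97 = 0.76244,
r · ln(z₂/z₀) = ln(z₁/z₀) ⇒ ln z₀ = (ln z₁ − r·ln z₂)/(1 − r)
ln z₀ = (2.30259 − 0.76244×3.67883) / 0.23756 = -2.1144
z₀ = exp(-2.1144) = 0.1207 m

z₀ ≈ 0.12 m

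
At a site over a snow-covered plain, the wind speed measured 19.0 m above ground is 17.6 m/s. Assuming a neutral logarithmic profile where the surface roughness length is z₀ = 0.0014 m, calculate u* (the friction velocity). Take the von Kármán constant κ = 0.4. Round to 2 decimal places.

u* ≈ 0.74 m/s

Log law: V(z) = (u*/κ) · ln(z/z₀) ⇒ u* = κ · V / ln(z/z₀)
u* = 0.4 × 17.6 / ln(19.0/0.0014) = 0.4 × 17.6 / 9.5157
   = 7.0400 / 9.5157 = 0.7398 m/s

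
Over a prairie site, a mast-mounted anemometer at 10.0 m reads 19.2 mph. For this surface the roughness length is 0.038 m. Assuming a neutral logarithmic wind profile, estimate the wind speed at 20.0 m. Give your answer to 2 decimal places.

Log law: V(z) ∝ ln(z/z₀), so V₂/V₁ = ln(z₂/z₀) / ln(z₁/z₀).
ln(20.0/0.038) = 6.2659, ln(10.0/0.038) = 5.5728
V₂ = 19.2 × 6.2659/5.5728 = 19.2 × 1.1244 = 21.5881 mph

21.59 mph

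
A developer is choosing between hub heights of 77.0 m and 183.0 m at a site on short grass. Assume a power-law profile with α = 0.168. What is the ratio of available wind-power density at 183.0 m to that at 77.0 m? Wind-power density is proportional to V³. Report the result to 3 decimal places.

Speed ratio: V_B/V_A = (z_B/z_A)^α = (183.0/77.0)^0.168 = (2.3766)^0.168 = 1.15654
Power-density ratio: P_B/P_A = (V_B/V_A)³ = (1.15654)³ = 1.54698

1.547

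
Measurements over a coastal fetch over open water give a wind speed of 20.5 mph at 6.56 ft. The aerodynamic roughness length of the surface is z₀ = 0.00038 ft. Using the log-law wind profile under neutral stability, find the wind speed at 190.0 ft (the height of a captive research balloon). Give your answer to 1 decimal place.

Log law: V(z) ∝ ln(z/z₀), so V₂/V₁ = ln(z₂/z₀) / ln(z₁/z₀).
ln(190.0/0.00038) = 13.1224, ln(6.56/0.00038) = 9.7563
V₂ = 20.5 × 13.1224/9.7563 = 20.5 × 1.3450 = 27.5727 mph

27.6 mph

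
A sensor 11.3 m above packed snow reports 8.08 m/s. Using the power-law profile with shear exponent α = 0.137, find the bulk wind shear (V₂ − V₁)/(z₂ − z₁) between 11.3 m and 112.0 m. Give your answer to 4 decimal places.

Power law: V₂ = V₁ · (z₂/z₁)^α = 8.08 × (9.9115)^0.137 = 11.0632 m/s
ΔV/Δz = (11.0632 − 8.08)/(112.0 − 11.3) = 2.9832/100.7000 = 0.02963 m/s/m

0.0296 m/s/m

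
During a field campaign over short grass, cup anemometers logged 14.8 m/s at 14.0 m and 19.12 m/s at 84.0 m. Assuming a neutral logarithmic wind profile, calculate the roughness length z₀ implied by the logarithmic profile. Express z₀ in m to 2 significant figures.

z₀ ≈ 0.030 m

Log law: V(z) ∝ ln(z/z₀). With r = V₁/V₂ = 14.8/19.12 = 0.77406,
r · ln(z₂/z₀) = ln(z₁/z₀) ⇒ ln z₀ = (ln z₁ − r·ln z₂)/(1 − r)
ln z₀ = (2.63906 − 0.77406×4.43082) / 0.22594 = -3.4994
z₀ = exp(-3.4994) = 0.03022 m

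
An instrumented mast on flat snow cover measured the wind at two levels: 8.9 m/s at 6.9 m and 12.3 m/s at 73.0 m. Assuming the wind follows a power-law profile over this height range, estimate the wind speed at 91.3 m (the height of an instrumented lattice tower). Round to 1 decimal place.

First find α: α = ln(V₂/V₁)/ln(z₂/z₁) = ln(12.3/8.9)/ln(73.0/6.9) = 0.32355/2.35894 = 0.1372
Extrapolate from 73.0 m to 91.3 m: V₃ = 12.3 × (91.3/73.0)^0.1372 = 12.3 × 1.0312 = 12.6832 m/s

12.7 m/s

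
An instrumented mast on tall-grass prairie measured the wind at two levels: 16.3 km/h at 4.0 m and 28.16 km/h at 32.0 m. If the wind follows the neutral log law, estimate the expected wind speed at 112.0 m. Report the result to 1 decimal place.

35.3 km/h

Log law: V ∝ ln(z/z₀). From the pair, with r = V₁/V₂ = 0.57884,
ln z₀ = (ln z₁ − r·ln z₂)/(1 − r) = (1.3863 − 0.57884×3.4657)/0.42116 = -1.4716 → z₀ = 0.2296 m
V₃ = V₁ · ln(z₃/z₀)/ln(z₁/z₀) = 16.3 × 6.1901/2.8579 = 35.3051 km/h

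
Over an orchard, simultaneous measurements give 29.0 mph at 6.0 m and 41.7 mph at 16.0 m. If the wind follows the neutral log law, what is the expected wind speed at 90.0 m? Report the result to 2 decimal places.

64.06 mph

Log law: V ∝ ln(z/z₀). From the pair, with r = V₁/V₂ = 0.69544,
ln z₀ = (ln z₁ − r·ln z₂)/(1 − r) = (1.7918 − 0.69544×2.7726)/0.30456 = -0.4479 → z₀ = 0.6389 m
V₃ = V₁ · ln(z₃/z₀)/ln(z₁/z₀) = 29.0 × 4.9477/2.2397 = 64.0644 mph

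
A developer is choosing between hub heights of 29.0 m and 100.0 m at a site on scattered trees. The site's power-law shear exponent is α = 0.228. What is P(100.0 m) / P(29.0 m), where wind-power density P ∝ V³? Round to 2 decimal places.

Speed ratio: V_B/V_A = (z_B/z_A)^α = (100.0/29.0)^0.228 = (3.4483)^0.228 = 1.32609
Power-density ratio: P_B/P_A = (V_B/V_A)³ = (1.32609)³ = 2.33195

2.33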